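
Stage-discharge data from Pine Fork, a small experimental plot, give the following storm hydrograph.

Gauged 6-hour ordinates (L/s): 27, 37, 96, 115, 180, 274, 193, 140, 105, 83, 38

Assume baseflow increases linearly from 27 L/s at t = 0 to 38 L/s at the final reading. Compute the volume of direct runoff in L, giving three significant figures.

V ≈ 2.01 × 10^7 L

Direct-runoff ordinates (Q − Q_b): 0.00, 8.90, 66.80, 84.70, 148.60, 241.50, 159.40, 105.30, 69.20, 46.10, 0.00 L/s.
ΣQ_DR = 930.5 L/s.
With Δt = 6 h = 21600 s, V = ΣQ_DR · Δt = 930.5 × 21600 = 2.01 × 10^7 L.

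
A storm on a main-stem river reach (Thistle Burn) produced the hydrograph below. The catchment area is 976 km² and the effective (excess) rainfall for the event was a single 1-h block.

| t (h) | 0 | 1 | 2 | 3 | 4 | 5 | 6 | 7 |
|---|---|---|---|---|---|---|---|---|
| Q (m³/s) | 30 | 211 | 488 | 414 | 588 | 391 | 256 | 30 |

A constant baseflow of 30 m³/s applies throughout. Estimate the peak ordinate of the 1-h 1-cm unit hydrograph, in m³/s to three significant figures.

Direct runoff: 0.0, 181.0, 458.0, 384.0, 558.0, 361.0, 226.0, 0.0 m³/s; ΣQ_DR = 2168 m³/s, peak = 558.0 m³/s.
Runoff depth d = ΣQ_DR·Δt / A = 2168 × 3600 / (976 km²) = 7.997 mm.
The 1-cm UH is the DRH scaled by (10 mm)/d, so U_p = 558.0 × 10/7.997 = 698 m³/s.

U_p ≈ 698 m³/s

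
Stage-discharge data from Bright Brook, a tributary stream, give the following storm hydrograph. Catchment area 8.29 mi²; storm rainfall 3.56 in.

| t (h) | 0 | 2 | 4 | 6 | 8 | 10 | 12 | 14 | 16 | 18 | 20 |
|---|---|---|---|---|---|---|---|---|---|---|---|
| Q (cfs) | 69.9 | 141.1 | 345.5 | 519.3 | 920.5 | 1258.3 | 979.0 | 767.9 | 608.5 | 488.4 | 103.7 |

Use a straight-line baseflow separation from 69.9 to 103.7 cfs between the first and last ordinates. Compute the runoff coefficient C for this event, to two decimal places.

C ≈ 0.55

ΣQ_DR = 5247 cfs; V = ΣQ_DR·Δt = 3.778 × 10^7 ft³.
Runoff depth d = V / A = 1.962 in.
C = d / P = 1.962 / 3.56 = 0.55.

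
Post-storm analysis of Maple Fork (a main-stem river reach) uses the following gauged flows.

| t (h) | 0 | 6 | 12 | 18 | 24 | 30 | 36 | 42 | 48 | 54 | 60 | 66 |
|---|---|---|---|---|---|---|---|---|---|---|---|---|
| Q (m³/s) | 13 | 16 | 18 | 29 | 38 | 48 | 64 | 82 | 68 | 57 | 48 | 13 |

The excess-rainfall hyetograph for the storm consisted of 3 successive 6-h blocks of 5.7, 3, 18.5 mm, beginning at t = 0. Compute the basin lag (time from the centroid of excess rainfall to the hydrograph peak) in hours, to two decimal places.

t_L ≈ 30.18 h

Centroid of excess rainfall: t_c = Σ P_i·t̄_i / ΣP_i = 11.8235 h (block centres at 3, 9, 15 h).
Hydrograph peak occurs at t = 42 h, so basin lag t_L = 42 − 11.8235 = 30.18 h.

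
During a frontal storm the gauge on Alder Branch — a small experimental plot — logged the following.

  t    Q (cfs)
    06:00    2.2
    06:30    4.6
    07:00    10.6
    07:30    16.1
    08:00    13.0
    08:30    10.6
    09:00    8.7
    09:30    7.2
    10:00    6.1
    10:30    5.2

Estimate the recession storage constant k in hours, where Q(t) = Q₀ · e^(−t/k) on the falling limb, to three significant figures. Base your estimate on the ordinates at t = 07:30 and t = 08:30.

On the falling limb, Q drops from 16.1 to 10.6 cfs between t = 07:30 and t = 08:30 (Δt = 1 h).
k = −Δt / ln(Q₂/Q₁) = −1 / ln(10.6/16.1) = 2.39 h.

k ≈ 2.39 h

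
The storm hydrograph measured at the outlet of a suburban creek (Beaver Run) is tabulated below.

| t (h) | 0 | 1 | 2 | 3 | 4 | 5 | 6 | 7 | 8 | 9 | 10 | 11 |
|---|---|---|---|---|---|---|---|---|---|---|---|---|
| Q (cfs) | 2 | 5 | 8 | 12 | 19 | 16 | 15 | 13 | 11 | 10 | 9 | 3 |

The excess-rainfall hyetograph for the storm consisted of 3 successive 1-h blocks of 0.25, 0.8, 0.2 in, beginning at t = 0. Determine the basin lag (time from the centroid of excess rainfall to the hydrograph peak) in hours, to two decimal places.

Centroid of excess rainfall: t_c = Σ P_i·t̄_i / ΣP_i = 1.4600 h (block centres at 0.5, 1.5, 2.5 h).
Hydrograph peak occurs at t = 4 h, so basin lag t_L = 4 − 1.4600 = 2.54 h.

t_L ≈ 2.54 h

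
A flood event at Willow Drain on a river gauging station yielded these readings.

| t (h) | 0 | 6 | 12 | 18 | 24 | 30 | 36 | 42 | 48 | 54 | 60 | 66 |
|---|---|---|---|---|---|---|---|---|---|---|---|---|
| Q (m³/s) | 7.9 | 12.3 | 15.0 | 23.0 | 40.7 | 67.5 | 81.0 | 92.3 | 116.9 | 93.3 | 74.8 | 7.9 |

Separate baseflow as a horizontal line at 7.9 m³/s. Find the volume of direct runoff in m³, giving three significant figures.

V ≈ 1.16 × 10^7 m³

Direct-runoff ordinates (Q − Q_b): 0.0, 4.4, 7.1, 15.1, 32.8, 59.6, 73.1, 84.4, 109.0, 85.4, 66.9, 0.0 m³/s.
ΣQ_DR = 537.8 m³/s.
With Δt = 6 h = 21600 s, V = ΣQ_DR · Δt = 537.8 × 21600 = 1.16 × 10^7 m³.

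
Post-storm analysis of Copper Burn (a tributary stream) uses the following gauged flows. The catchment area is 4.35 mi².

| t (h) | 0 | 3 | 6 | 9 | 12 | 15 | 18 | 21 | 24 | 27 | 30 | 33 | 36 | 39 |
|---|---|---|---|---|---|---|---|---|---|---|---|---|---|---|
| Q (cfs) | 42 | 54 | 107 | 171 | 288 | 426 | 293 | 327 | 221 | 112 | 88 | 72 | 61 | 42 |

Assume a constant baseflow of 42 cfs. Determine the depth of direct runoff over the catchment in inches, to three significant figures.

d ≈ 1.83 in

Direct runoff: 0.0, 12.0, 65.0, 129.0, 246.0, 384.0, 251.0, 285.0, 179.0, 70.0, 46.0, 30.0, 19.0, 0.0 cfs; ΣQ_DR = 1716 cfs.
V = ΣQ_DR · Δt = 1716 × 10800 s = 1.853 × 10^7 ft³.
Over A = 4.35 mi², depth = V / A = 1.83 in.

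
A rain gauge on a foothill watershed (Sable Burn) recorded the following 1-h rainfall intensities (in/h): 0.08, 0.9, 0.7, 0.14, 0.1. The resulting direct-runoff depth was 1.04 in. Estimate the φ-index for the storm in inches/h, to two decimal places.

Only the 2 blocks with intensity above φ contribute runoff: 0.9, 0.7 in/h.
Σ(I−φ)·Δt = d  ⇒  (0.9+0.7 − 2φ)·1 = 1.04
φ = (1.600 − 1.04/1) / 2 = 0.28 in/h.

φ ≈ 0.28 in/h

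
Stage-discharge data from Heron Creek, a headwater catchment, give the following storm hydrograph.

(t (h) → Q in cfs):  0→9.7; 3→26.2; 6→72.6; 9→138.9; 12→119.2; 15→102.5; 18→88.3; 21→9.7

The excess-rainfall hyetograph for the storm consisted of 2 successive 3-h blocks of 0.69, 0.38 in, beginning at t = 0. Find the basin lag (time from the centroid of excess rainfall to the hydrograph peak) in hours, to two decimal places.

t_L ≈ 6.43 h

Centroid of excess rainfall: t_c = Σ P_i·t̄_i / ΣP_i = 2.5654 h (block centres at 1.5, 4.5 h).
Hydrograph peak occurs at t = 9 h, so basin lag t_L = 9 − 2.5654 = 6.43 h.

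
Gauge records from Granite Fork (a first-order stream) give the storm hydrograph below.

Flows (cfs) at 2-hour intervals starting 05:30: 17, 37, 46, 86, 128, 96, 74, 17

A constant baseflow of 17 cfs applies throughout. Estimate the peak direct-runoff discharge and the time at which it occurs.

Q_p = 111.0 cfs at t = 13:30

Subtracting baseflow gives direct-runoff ordinates: 0.0, 20.0, 29.0, 69.0, 111.0, 79.0, 57.0, 0.0 cfs.
The maximum is 111.0 cfs, occurring at the reading for t = 13:30.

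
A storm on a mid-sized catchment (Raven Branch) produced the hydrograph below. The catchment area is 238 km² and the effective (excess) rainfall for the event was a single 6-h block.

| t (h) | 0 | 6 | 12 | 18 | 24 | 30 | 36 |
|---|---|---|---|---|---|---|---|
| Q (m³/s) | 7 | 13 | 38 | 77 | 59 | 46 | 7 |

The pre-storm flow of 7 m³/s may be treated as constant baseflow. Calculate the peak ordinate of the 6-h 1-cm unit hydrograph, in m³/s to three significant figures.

U_p ≈ 39.0 m³/s

Direct runoff: 0.0, 6.0, 31.0, 70.0, 52.0, 39.0, 0.0 m³/s; ΣQ_DR = 198.0 m³/s, peak = 70.0 m³/s.
Runoff depth d = ΣQ_DR·Δt / A = 198.0 × 21600 / (238 km²) = 17.97 mm.
The 1-cm UH is the DRH scaled by (10 mm)/d, so U_p = 70.0 × 10/17.97 = 39.0 m³/s.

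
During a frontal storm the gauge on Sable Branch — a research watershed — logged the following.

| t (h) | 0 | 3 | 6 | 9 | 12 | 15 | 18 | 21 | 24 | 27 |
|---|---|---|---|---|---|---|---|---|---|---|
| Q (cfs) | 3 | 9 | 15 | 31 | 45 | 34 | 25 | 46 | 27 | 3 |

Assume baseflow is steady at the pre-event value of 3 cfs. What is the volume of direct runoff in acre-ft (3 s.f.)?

Direct-runoff ordinates (Q − Q_b): 0.0, 6.0, 12.0, 28.0, 42.0, 31.0, 22.0, 43.0, 24.0, 0.0 cfs.
ΣQ_DR = 208.0 cfs.
With Δt = 3 h = 10800 s, V = ΣQ_DR · Δt = 208.0 × 10800 = 2.25 × 10^6 ft³ = 51.6 acre-ft.

V ≈ 51.6 acre-ft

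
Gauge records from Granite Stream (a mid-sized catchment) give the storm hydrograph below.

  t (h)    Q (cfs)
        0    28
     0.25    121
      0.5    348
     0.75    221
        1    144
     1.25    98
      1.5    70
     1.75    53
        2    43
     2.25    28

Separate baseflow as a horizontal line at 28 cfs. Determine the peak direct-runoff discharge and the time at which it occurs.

Subtracting baseflow gives direct-runoff ordinates: 0.0, 93.0, 320.0, 193.0, 116.0, 70.0, 42.0, 25.0, 15.0, 0.0 cfs.
The maximum is 320.0 cfs, occurring at the reading for t = 0.5 h.

Q_p = 320.0 cfs at t = 0.5 h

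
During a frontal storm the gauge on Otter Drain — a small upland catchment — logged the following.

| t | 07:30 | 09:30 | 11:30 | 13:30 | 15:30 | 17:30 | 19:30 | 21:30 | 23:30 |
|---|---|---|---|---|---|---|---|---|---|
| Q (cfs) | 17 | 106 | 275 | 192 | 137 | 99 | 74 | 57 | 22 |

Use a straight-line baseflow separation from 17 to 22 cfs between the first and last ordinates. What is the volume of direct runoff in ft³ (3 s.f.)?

Direct-runoff ordinates (Q − Q_b): 0.00, 88.38, 256.75, 173.12, 117.50, 78.88, 53.25, 35.62, 0.00 cfs.
ΣQ_DR = 803.5 cfs.
With Δt = 2 h = 7200 s, V = ΣQ_DR · Δt = 803.5 × 7200 = 5.79 × 10^6 ft³.

V ≈ 5.79 × 10^6 ft³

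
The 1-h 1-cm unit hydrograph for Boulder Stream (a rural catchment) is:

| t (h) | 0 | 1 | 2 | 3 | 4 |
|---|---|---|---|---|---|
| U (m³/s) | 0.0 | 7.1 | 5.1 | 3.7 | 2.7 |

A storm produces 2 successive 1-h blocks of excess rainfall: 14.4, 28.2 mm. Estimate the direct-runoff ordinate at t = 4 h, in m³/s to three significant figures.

Q ≈ 14.3 m³/s

By discrete convolution, Q_j = Σ (P_i / 10 mm) · U_{j−i}.
At t = 4 h (j=4): Q = (14.4/10)·2.7 + (28.2/10)·3.7 = 14.3 m³/s.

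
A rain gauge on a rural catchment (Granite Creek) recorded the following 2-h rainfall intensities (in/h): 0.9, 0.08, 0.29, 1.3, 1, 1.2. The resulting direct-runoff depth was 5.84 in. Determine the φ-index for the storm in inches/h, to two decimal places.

Only the 4 blocks with intensity above φ contribute runoff: 0.9, 1.3, 1, 1.2 in/h.
Σ(I−φ)·Δt = d  ⇒  (0.9+1.3+1+1.2 − 4φ)·2 = 5.84
φ = (4.400 − 5.84/2) / 4 = 0.37 in/h.

φ ≈ 0.37 in/h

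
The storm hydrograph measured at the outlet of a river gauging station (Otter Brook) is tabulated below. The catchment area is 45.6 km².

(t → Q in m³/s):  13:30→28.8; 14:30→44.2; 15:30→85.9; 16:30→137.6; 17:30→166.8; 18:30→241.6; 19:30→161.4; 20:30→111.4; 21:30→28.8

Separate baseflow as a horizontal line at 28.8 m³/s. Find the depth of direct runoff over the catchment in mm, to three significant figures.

d ≈ 59.0 mm

Direct runoff: 0.0, 15.4, 57.1, 108.8, 138.0, 212.8, 132.6, 82.6, 0.0 m³/s; ΣQ_DR = 747.3 m³/s.
V = ΣQ_DR · Δt = 747.3 × 3600 s = 2.690 × 10^6 m³.
Over A = 45.6 km², depth = V / A = 59.0 mm.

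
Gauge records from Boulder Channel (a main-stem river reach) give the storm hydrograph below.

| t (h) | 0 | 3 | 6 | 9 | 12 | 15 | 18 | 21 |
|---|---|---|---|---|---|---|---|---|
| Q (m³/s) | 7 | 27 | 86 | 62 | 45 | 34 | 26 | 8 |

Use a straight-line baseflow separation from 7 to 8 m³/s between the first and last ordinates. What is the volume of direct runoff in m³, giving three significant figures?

Direct-runoff ordinates (Q − Q_b): 0.00, 19.86, 78.71, 54.57, 37.43, 26.29, 18.14, 0.00 m³/s.
ΣQ_DR = 235.0 m³/s.
With Δt = 3 h = 10800 s, V = ΣQ_DR · Δt = 235.0 × 10800 = 2.54 × 10^6 m³.

V ≈ 2.54 × 10^6 m³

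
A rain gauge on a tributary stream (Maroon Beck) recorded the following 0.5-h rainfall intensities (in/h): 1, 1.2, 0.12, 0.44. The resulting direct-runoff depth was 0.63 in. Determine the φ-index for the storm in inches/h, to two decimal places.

φ ≈ 0.47 in/h

Only the 2 blocks with intensity above φ contribute runoff: 1, 1.2 in/h.
Σ(I−φ)·Δt = d  ⇒  (1+1.2 − 2φ)·0.5 = 0.63
φ = (2.200 − 0.63/0.5) / 2 = 0.47 in/h.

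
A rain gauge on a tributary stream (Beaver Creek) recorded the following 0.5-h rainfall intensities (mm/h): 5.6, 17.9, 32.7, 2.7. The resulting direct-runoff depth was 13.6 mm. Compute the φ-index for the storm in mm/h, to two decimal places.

Only the 2 blocks with intensity above φ contribute runoff: 17.9, 32.7 mm/h.
Σ(I−φ)·Δt = d  ⇒  (17.9+32.7 − 2φ)·0.5 = 13.6
φ = (50.60 − 13.6/0.5) / 2 = 11.70 mm/h.

φ ≈ 11.70 mm/h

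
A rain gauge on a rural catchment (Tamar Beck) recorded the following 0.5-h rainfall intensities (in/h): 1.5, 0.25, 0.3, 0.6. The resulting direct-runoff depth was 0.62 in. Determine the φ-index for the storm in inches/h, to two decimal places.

Only the 2 blocks with intensity above φ contribute runoff: 1.5, 0.6 in/h.
Σ(I−φ)·Δt = d  ⇒  (1.5+0.6 − 2φ)·0.5 = 0.62
φ = (2.100 − 0.62/0.5) / 2 = 0.43 in/h.

φ ≈ 0.43 in/h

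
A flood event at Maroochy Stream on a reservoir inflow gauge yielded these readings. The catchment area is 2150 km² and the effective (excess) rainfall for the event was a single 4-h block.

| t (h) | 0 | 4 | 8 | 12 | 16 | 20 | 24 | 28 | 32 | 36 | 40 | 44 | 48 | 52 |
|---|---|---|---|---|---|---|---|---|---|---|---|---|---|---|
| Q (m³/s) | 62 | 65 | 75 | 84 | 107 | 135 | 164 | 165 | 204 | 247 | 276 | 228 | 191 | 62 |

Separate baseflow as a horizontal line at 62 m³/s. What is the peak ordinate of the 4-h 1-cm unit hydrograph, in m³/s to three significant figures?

U_p ≈ 267 m³/s

Direct runoff: 0.0, 3.0, 13.0, 22.0, 45.0, 73.0, 102.0, 103.0, 142.0, 185.0, 214.0, 166.0, 129.0, 0.0 m³/s; ΣQ_DR = 1197 m³/s, peak = 214.0 m³/s.
Runoff depth d = ΣQ_DR·Δt / A = 1197 × 14400 / (2150 km²) = 8.017 mm.
The 1-cm UH is the DRH scaled by (10 mm)/d, so U_p = 214.0 × 10/8.017 = 267 m³/s.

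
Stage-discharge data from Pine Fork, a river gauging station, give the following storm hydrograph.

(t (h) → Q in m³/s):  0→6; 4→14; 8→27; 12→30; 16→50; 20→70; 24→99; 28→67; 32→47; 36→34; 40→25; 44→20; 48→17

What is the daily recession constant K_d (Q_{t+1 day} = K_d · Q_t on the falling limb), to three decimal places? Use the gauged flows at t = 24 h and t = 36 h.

K_d ≈ 0.118

Between t = 24 h and t = 36 h the flow falls from 99 to 34 m³/s over 3×4 h = 12 h.
Per-interval ratio K = (34/99)^(1/3) = 0.7003; K_d = K^(24/4) = 0.118.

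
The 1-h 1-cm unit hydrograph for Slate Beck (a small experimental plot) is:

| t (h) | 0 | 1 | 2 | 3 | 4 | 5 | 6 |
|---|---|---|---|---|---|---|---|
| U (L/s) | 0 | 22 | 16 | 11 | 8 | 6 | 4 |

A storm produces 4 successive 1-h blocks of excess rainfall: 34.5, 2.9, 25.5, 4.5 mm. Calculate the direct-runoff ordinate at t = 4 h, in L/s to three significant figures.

By discrete convolution, Q_j = Σ (P_i / 10 mm) · U_{j−i}.
At t = 4 h (j=4): Q = (34.5/10)·8 + (2.9/10)·11 + (25.5/10)·16 + (4.5/10)·22 = 81.5 L/s.

Q ≈ 81.5 L/s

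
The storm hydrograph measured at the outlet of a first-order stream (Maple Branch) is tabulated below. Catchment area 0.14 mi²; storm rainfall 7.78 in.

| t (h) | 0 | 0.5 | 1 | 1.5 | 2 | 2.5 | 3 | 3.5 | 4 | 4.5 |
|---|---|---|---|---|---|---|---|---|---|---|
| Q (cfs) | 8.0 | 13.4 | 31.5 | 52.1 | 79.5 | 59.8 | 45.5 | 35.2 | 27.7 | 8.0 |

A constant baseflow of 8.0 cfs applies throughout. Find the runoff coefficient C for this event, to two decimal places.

C ≈ 0.20

ΣQ_DR = 280.7 cfs; V = ΣQ_DR·Δt = 5.053 × 10^5 ft³.
Runoff depth d = V / A = 1.553 in.
C = d / P = 1.553 / 7.78 = 0.20.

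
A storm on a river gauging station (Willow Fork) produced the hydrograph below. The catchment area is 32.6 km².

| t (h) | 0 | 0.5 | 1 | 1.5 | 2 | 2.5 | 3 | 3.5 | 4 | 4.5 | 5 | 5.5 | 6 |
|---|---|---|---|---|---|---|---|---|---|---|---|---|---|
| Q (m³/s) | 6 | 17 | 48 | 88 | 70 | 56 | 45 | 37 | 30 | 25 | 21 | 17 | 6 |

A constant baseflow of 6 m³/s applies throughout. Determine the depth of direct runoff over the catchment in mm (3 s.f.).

Direct runoff: 0.0, 11.0, 42.0, 82.0, 64.0, 50.0, 39.0, 31.0, 24.0, 19.0, 15.0, 11.0, 0.0 m³/s; ΣQ_DR = 388.0 m³/s.
V = ΣQ_DR · Δt = 388.0 × 1800 s = 6.984 × 10^5 m³.
Over A = 32.6 km², depth = V / A = 21.4 mm.

d ≈ 21.4 mm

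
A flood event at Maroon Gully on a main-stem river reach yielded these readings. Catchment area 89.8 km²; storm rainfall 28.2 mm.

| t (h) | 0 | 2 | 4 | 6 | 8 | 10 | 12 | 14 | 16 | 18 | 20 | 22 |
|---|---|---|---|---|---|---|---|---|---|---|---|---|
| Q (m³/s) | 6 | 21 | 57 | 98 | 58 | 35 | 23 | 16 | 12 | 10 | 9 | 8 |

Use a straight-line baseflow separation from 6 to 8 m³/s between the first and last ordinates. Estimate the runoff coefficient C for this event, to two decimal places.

ΣQ_DR = 269.0 m³/s; V = ΣQ_DR·Δt = 1.937 × 10^6 m³.
Runoff depth d = V / A = 21.57 mm.
C = d / P = 21.57 / 28.2 = 0.76.

C ≈ 0.76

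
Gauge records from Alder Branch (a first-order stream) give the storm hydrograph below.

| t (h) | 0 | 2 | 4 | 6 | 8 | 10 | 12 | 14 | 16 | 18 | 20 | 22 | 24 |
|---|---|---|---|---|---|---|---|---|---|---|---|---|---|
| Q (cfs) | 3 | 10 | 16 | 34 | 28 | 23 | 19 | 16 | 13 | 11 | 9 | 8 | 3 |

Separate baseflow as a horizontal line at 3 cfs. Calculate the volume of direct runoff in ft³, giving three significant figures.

Direct-runoff ordinates (Q − Q_b): 0.0, 7.0, 13.0, 31.0, 25.0, 20.0, 16.0, 13.0, 10.0, 8.0, 6.0, 5.0, 0.0 cfs.
ΣQ_DR = 154.0 cfs.
With Δt = 2 h = 7200 s, V = ΣQ_DR · Δt = 154.0 × 7200 = 1.11 × 10^6 ft³.

V ≈ 1.11 × 10^6 ft³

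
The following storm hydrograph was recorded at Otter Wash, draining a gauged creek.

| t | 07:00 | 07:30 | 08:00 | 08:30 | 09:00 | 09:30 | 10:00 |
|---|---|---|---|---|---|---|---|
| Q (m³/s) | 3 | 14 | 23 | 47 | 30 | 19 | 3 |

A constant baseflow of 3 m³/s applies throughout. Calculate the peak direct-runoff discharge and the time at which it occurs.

Subtracting baseflow gives direct-runoff ordinates: 0.0, 11.0, 20.0, 44.0, 27.0, 16.0, 0.0 m³/s.
The maximum is 44.0 m³/s, occurring at the reading for t = 08:30.

Q_p = 44.0 m³/s at t = 08:30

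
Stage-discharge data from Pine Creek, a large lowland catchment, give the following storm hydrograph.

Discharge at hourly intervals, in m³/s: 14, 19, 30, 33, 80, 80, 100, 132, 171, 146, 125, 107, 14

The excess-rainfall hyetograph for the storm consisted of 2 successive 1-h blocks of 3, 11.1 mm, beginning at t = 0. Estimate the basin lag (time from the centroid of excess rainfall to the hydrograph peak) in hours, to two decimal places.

t_L ≈ 6.71 h

Centroid of excess rainfall: t_c = Σ P_i·t̄_i / ΣP_i = 1.2872 h (block centres at 0.5, 1.5 h).
Hydrograph peak occurs at t = 8 h, so basin lag t_L = 8 − 1.2872 = 6.71 h.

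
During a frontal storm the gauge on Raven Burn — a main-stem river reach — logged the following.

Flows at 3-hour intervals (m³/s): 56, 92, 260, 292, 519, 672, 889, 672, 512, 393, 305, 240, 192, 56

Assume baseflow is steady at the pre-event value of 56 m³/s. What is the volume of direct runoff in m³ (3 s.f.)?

V ≈ 4.72 × 10^7 m³

Direct-runoff ordinates (Q − Q_b): 0.0, 36.0, 204.0, 236.0, 463.0, 616.0, 833.0, 616.0, 456.0, 337.0, 249.0, 184.0, 136.0, 0.0 m³/s.
ΣQ_DR = 4366 m³/s.
With Δt = 3 h = 10800 s, V = ΣQ_DR · Δt = 4366 × 10800 = 4.72 × 10^7 m³.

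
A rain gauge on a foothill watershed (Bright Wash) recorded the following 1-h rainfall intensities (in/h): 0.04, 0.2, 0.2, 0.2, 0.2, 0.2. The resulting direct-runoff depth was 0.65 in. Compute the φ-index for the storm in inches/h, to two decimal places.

φ ≈ 0.07 in/h

Only the 5 blocks with intensity above φ contribute runoff: 0.2, 0.2, 0.2, 0.2, 0.2 in/h.
Σ(I−φ)·Δt = d  ⇒  (0.2+0.2+0.2+0.2+0.2 − 5φ)·1 = 0.65
φ = (1.000 − 0.65/1) / 5 = 0.07 in/h.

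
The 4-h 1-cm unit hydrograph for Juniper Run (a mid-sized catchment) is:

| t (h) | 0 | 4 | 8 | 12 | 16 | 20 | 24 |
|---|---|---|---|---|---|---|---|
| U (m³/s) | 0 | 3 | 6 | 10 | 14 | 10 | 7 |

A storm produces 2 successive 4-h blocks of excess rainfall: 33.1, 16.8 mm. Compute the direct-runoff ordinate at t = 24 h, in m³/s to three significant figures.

By discrete convolution, Q_j = Σ (P_i / 10 mm) · U_{j−i}.
At t = 24 h (j=6): Q = (33.1/10)·7 + (16.8/10)·10 = 40.0 m³/s.

Q ≈ 40.0 m³/s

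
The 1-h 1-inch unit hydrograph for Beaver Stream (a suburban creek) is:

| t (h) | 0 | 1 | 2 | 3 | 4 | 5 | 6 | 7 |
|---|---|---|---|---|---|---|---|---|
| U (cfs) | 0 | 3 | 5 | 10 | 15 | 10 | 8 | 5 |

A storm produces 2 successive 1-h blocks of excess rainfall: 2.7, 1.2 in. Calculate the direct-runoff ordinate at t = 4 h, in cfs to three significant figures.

By discrete convolution, Q_j = Σ (P_i / 1 in) · U_{j−i}.
At t = 4 h (j=4): Q = (2.7/1)·15 + (1.2/1)·10 = 52.5 cfs.

Q ≈ 52.5 cfs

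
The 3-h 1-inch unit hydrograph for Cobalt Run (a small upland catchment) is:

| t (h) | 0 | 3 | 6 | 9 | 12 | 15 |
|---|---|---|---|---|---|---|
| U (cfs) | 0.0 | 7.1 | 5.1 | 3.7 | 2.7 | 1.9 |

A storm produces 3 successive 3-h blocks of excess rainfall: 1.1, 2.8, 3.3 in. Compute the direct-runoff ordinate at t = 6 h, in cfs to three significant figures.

By discrete convolution, Q_j = Σ (P_i / 1 in) · U_{j−i}.
At t = 6 h (j=2): Q = (1.1/1)·5.1 + (2.8/1)·7.1 + (3.3/1)·0.0 = 25.5 cfs.

Q ≈ 25.5 cfs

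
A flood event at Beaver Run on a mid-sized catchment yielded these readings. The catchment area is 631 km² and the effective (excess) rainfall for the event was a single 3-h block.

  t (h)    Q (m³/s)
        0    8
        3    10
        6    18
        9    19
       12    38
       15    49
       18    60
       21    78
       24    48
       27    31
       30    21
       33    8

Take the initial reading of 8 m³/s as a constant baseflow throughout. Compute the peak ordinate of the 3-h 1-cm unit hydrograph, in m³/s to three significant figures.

U_p ≈ 140 m³/s

Direct runoff: 0.0, 2.0, 10.0, 11.0, 30.0, 41.0, 52.0, 70.0, 40.0, 23.0, 13.0, 0.0 m³/s; ΣQ_DR = 292.0 m³/s, peak = 70.0 m³/s.
Runoff depth d = ΣQ_DR·Δt / A = 292.0 × 10800 / (631 km²) = 4.998 mm.
The 1-cm UH is the DRH scaled by (10 mm)/d, so U_p = 70.0 × 10/4.998 = 140 m³/s.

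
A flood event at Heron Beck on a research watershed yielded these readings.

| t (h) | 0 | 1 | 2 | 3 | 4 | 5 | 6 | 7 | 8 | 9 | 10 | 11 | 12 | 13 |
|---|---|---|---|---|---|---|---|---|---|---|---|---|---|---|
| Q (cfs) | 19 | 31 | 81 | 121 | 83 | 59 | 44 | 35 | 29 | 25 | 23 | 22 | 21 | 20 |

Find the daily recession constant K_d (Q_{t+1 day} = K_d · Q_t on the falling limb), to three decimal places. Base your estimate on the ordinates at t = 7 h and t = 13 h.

Between t = 7 h and t = 13 h the flow falls from 35 to 20 cfs over 6×1 h = 6 h.
Per-interval ratio K = (20/35)^(1/6) = 0.9109; K_d = K^(24/1) = 0.107.

K_d ≈ 0.107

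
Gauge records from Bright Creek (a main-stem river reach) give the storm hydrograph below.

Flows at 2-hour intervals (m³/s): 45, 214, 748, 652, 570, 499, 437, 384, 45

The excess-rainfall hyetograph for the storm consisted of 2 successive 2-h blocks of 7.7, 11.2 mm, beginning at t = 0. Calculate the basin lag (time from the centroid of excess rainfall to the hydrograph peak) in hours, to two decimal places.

t_L ≈ 1.81 h

Centroid of excess rainfall: t_c = Σ P_i·t̄_i / ΣP_i = 2.1852 h (block centres at 1, 3 h).
Hydrograph peak occurs at t = 4 h, so basin lag t_L = 4 − 2.1852 = 1.81 h.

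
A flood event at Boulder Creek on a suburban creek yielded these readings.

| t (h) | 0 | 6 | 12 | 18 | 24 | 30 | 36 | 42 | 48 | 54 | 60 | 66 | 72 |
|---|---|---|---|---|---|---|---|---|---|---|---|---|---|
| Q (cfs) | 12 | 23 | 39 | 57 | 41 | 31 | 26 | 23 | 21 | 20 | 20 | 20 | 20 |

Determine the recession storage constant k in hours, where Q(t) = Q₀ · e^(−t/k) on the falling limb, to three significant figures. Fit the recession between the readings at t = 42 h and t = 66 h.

On the falling limb, Q drops from 23 to 20 cfs between t = 42 h and t = 66 h (Δt = 24 h).
k = −Δt / ln(Q₂/Q₁) = −24 / ln(20/23) = 172 h.

k ≈ 172 h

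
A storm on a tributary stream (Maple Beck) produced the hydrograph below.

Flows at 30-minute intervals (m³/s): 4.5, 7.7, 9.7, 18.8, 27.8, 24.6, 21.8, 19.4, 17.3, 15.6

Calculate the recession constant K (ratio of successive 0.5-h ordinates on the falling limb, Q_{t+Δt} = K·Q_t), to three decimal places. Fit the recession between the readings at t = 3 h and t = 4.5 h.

Using the recession-limb readings at t = 3 h and t = 4.5 h: Q falls from 21.8 to 15.6 m³/s over 3 intervals.
K = (Q₂/Q₁)^(1/3) = (15.6/21.8)^(1/3) = 0.894.

K ≈ 0.894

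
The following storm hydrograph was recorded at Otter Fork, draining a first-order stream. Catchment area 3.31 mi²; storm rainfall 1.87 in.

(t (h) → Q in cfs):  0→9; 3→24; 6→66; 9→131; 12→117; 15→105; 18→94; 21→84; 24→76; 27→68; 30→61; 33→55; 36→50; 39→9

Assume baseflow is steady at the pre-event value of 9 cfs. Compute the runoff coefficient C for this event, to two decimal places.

C ≈ 0.62

ΣQ_DR = 823.0 cfs; V = ΣQ_DR·Δt = 8.888 × 10^6 ft³.
Runoff depth d = V / A = 1.156 in.
C = d / P = 1.156 / 1.87 = 0.62.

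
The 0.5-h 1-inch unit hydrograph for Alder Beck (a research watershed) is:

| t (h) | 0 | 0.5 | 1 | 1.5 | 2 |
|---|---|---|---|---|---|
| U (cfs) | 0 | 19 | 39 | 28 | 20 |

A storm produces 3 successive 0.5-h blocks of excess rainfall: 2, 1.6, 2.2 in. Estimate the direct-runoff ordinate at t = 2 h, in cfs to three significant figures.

By discrete convolution, Q_j = Σ (P_i / 1 in) · U_{j−i}.
At t = 2 h (j=4): Q = (2/1)·20 + (1.6/1)·28 + (2.2/1)·39 = 171 cfs.

Q ≈ 171 cfs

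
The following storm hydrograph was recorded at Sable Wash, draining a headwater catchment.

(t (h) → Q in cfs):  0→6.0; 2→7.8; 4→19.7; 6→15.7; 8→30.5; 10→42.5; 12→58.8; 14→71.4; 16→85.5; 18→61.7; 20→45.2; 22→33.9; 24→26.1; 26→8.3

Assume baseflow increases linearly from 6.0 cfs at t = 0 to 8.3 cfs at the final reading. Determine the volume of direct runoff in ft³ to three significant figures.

Direct-runoff ordinates (Q − Q_b): 0.00, 1.62, 13.35, 9.17, 23.79, 35.62, 51.74, 64.16, 78.08, 54.11, 37.43, 25.95, 17.98, 0.00 cfs.
ΣQ_DR = 413.0 cfs.
With Δt = 2 h = 7200 s, V = ΣQ_DR · Δt = 413.0 × 7200 = 2.97 × 10^6 ft³.

V ≈ 2.97 × 10^6 ft³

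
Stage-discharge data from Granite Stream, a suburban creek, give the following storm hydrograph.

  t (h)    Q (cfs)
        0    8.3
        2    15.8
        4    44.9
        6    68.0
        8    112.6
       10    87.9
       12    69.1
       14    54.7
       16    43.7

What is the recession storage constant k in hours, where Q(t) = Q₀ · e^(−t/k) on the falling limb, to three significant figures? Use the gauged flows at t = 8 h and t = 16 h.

k ≈ 8.45 h

On the falling limb, Q drops from 112.6 to 43.7 cfs between t = 8 h and t = 16 h (Δt = 8 h).
k = −Δt / ln(Q₂/Q₁) = −8 / ln(43.7/112.6) = 8.45 h.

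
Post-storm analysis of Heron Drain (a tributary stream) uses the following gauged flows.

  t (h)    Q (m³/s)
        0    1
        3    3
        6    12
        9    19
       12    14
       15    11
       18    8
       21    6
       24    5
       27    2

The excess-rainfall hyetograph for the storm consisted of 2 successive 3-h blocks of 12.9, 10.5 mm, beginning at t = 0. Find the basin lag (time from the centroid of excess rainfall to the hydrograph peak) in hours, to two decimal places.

Centroid of excess rainfall: t_c = Σ P_i·t̄_i / ΣP_i = 2.8462 h (block centres at 1.5, 4.5 h).
Hydrograph peak occurs at t = 9 h, so basin lag t_L = 9 − 2.8462 = 6.15 h.

t_L ≈ 6.15 h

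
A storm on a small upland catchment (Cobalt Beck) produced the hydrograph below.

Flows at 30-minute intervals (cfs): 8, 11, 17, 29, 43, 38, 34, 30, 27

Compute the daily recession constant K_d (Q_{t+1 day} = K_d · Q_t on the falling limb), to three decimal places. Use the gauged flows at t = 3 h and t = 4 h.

K_d ≈ 0.004

Between t = 3 h and t = 4 h the flow falls from 34 to 27 cfs over 2×0.5 h = 1 h.
Per-interval ratio K = (27/34)^(1/2) = 0.8911; K_d = K^(24/0.5) = 0.004.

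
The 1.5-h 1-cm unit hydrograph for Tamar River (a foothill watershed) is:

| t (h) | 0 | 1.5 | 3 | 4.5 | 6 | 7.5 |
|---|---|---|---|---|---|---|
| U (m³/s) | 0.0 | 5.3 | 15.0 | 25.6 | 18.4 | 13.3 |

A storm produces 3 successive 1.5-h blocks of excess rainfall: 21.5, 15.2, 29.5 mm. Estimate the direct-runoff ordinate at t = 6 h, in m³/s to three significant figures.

Q ≈ 123 m³/s

By discrete convolution, Q_j = Σ (P_i / 10 mm) · U_{j−i}.
At t = 6 h (j=4): Q = (21.5/10)·18.4 + (15.2/10)·25.6 + (29.5/10)·15.0 = 123 m³/s.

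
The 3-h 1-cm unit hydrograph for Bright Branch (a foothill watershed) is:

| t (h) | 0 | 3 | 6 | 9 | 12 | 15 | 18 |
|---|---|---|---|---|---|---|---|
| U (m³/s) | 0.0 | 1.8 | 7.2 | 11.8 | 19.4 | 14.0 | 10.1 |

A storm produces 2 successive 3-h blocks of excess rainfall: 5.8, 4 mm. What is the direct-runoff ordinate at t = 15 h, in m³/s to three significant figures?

By discrete convolution, Q_j = Σ (P_i / 10 mm) · U_{j−i}.
At t = 15 h (j=5): Q = (5.8/10)·14.0 + (4/10)·19.4 = 15.9 m³/s.

Q ≈ 15.9 m³/s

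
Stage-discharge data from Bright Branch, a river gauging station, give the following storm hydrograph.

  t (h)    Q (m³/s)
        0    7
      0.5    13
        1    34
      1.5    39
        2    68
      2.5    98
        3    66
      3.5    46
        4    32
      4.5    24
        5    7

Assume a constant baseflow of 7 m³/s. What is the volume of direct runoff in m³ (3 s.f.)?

V ≈ 6.43 × 10^5 m³

Direct-runoff ordinates (Q − Q_b): 0.0, 6.0, 27.0, 32.0, 61.0, 91.0, 59.0, 39.0, 25.0, 17.0, 0.0 m³/s.
ΣQ_DR = 357.0 m³/s.
With Δt = 0.5 h = 1800 s, V = ΣQ_DR · Δt = 357.0 × 1800 = 6.43 × 10^5 m³.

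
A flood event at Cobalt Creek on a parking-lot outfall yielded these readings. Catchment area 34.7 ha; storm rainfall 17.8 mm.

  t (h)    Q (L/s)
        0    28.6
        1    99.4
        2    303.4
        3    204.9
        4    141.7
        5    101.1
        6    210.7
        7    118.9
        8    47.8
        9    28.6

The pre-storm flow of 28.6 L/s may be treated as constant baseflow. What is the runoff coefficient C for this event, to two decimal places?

C ≈ 0.58

ΣQ_DR = 999.1 L/s; V = ΣQ_DR·Δt = 3.597 × 10^6 L.
Runoff depth d = V / A = 10.37 mm.
C = d / P = 10.37 / 17.8 = 0.58.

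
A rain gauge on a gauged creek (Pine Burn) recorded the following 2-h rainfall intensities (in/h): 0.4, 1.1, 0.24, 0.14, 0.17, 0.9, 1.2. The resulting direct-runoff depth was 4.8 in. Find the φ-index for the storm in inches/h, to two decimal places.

Only the 4 blocks with intensity above φ contribute runoff: 0.4, 1.1, 0.9, 1.2 in/h.
Σ(I−φ)·Δt = d  ⇒  (0.4+1.1+0.9+1.2 − 4φ)·2 = 4.8
φ = (3.600 − 4.8/2) / 4 = 0.30 in/h.

φ ≈ 0.30 in/h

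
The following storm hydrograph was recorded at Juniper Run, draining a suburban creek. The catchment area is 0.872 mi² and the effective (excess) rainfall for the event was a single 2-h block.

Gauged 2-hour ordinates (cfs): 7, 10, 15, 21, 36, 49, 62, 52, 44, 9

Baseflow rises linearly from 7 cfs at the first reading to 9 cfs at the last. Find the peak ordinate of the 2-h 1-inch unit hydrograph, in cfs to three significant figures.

Direct runoff: 0.00, 2.78, 7.56, 13.33, 28.11, 40.89, 53.67, 43.44, 35.22, 0.00 cfs; ΣQ_DR = 225.0 cfs, peak = 53.67 cfs.
Runoff depth d = ΣQ_DR·Δt / A = 225.0 × 7200 / (0.872 mi²) = 0.7997 in.
The 1-inch UH is the DRH scaled by (1 in)/d, so U_p = 53.67 × 1/0.7997 = 67.1 cfs.

U_p ≈ 67.1 cfs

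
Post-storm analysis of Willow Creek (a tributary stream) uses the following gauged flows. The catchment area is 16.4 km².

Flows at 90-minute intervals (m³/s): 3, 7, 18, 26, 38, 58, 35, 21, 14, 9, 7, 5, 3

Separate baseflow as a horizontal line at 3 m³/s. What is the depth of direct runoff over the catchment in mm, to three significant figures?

d ≈ 67.5 mm

Direct runoff: 0.0, 4.0, 15.0, 23.0, 35.0, 55.0, 32.0, 18.0, 11.0, 6.0, 4.0, 2.0, 0.0 m³/s; ΣQ_DR = 205.0 m³/s.
V = ΣQ_DR · Δt = 205.0 × 5400 s = 1.107 × 10^6 m³.
Over A = 16.4 km², depth = V / A = 67.5 mm.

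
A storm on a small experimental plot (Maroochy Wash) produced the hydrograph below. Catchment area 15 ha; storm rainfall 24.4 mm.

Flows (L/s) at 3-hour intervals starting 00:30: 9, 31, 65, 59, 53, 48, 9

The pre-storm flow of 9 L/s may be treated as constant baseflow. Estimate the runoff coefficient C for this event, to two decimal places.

ΣQ_DR = 211.0 L/s; V = ΣQ_DR·Δt = 2.279 × 10^6 L.
Runoff depth d = V / A = 15.19 mm.
C = d / P = 15.19 / 24.4 = 0.62.

C ≈ 0.62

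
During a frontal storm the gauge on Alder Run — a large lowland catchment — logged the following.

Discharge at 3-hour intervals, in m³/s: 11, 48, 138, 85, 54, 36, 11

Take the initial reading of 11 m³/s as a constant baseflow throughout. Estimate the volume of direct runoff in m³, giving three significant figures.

Direct-runoff ordinates (Q − Q_b): 0.0, 37.0, 127.0, 74.0, 43.0, 25.0, 0.0 m³/s.
ΣQ_DR = 306.0 m³/s.
With Δt = 3 h = 10800 s, V = ΣQ_DR · Δt = 306.0 × 10800 = 3.30 × 10^6 m³.

V ≈ 3.30 × 10^6 m³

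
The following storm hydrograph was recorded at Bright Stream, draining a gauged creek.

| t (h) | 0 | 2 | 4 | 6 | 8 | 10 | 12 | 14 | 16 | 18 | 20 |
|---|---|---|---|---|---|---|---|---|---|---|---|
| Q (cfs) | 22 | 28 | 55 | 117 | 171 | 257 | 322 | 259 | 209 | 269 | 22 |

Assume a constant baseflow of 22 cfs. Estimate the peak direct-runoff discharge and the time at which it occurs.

Q_p = 300.0 cfs at t = 12 h

Subtracting baseflow gives direct-runoff ordinates: 0.0, 6.0, 33.0, 95.0, 149.0, 235.0, 300.0, 237.0, 187.0, 247.0, 0.0 cfs.
The maximum is 300.0 cfs, occurring at the reading for t = 12 h.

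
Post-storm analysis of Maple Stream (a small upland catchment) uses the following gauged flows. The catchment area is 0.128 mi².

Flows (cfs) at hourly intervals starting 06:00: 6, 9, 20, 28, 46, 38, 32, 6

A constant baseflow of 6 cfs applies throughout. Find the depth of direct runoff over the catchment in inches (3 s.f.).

d ≈ 1.66 in

Direct runoff: 0.0, 3.0, 14.0, 22.0, 40.0, 32.0, 26.0, 0.0 cfs; ΣQ_DR = 137.0 cfs.
V = ΣQ_DR · Δt = 137.0 × 3600 s = 4.932 × 10^5 ft³.
Over A = 0.128 mi², depth = V / A = 1.66 in.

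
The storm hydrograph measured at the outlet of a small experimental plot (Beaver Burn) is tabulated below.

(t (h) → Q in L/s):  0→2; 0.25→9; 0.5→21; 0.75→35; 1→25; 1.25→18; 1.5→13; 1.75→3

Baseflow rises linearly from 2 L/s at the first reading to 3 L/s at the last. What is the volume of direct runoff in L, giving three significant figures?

V ≈ 95400 L

Direct-runoff ordinates (Q − Q_b): 0.00, 6.86, 18.71, 32.57, 22.43, 15.29, 10.14, 0.00 L/s.
ΣQ_DR = 106.0 L/s.
With Δt = 0.25 h = 900 s, V = ΣQ_DR · Δt = 106.0 × 900 = 95400 L.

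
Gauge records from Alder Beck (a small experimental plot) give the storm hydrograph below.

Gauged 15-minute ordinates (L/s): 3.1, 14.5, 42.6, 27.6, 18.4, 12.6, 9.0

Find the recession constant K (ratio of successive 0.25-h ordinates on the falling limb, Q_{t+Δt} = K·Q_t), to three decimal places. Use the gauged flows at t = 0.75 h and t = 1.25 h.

Using the recession-limb readings at t = 0.75 h and t = 1.25 h: Q falls from 27.6 to 12.6 L/s over 2 intervals.
K = (Q₂/Q₁)^(1/2) = (12.6/27.6)^(1/2) = 0.676.

K ≈ 0.676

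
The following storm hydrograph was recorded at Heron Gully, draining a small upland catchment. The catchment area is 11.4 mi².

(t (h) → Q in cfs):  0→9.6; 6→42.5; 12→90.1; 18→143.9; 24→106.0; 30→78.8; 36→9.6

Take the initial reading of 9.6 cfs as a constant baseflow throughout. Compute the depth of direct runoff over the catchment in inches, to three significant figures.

d ≈ 0.337 in

Direct runoff: 0.0, 32.9, 80.5, 134.3, 96.4, 69.2, 0.0 cfs; ΣQ_DR = 413.3 cfs.
V = ΣQ_DR · Δt = 413.3 × 21600 s = 8.927 × 10^6 ft³.
Over A = 11.4 mi², depth = V / A = 0.337 in.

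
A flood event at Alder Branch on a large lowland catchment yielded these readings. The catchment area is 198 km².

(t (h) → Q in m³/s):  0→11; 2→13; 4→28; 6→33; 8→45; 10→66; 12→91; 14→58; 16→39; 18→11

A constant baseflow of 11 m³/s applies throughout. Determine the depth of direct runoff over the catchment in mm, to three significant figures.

Direct runoff: 0.0, 2.0, 17.0, 22.0, 34.0, 55.0, 80.0, 47.0, 28.0, 0.0 m³/s; ΣQ_DR = 285.0 m³/s.
V = ΣQ_DR · Δt = 285.0 × 7200 s = 2.052 × 10^6 m³.
Over A = 198 km², depth = V / A = 10.4 mm.

d ≈ 10.4 mm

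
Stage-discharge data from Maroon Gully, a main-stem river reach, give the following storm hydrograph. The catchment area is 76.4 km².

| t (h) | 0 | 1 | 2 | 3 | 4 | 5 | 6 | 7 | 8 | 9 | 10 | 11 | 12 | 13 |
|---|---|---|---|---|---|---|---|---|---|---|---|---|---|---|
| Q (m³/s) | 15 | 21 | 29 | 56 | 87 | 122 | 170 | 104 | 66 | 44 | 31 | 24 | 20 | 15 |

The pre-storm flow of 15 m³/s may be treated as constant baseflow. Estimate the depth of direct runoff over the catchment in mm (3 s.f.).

Direct runoff: 0.0, 6.0, 14.0, 41.0, 72.0, 107.0, 155.0, 89.0, 51.0, 29.0, 16.0, 9.0, 5.0, 0.0 m³/s; ΣQ_DR = 594.0 m³/s.
V = ΣQ_DR · Δt = 594.0 × 3600 s = 2.138 × 10^6 m³.
Over A = 76.4 km², depth = V / A = 28.0 mm.

d ≈ 28.0 mm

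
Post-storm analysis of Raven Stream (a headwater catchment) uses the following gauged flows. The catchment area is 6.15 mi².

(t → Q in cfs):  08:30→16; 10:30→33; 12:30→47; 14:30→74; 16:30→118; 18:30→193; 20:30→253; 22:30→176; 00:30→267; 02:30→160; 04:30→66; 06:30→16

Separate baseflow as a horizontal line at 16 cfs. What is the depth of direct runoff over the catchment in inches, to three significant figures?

d ≈ 0.618 in

Direct runoff: 0.0, 17.0, 31.0, 58.0, 102.0, 177.0, 237.0, 160.0, 251.0, 144.0, 50.0, 0.0 cfs; ΣQ_DR = 1227 cfs.
V = ΣQ_DR · Δt = 1227 × 7200 s = 8.834 × 10^6 ft³.
Over A = 6.15 mi², depth = V / A = 0.618 in.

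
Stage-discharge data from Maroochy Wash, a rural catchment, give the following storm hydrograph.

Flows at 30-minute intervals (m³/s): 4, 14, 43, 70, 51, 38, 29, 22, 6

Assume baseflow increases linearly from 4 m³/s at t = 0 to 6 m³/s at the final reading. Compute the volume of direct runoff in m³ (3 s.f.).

Direct-runoff ordinates (Q − Q_b): 0.00, 9.75, 38.50, 65.25, 46.00, 32.75, 23.50, 16.25, 0.00 m³/s.
ΣQ_DR = 232.0 m³/s.
With Δt = 0.5 h = 1800 s, V = ΣQ_DR · Δt = 232.0 × 1800 = 4.18 × 10^5 m³.

V ≈ 4.18 × 10^5 m³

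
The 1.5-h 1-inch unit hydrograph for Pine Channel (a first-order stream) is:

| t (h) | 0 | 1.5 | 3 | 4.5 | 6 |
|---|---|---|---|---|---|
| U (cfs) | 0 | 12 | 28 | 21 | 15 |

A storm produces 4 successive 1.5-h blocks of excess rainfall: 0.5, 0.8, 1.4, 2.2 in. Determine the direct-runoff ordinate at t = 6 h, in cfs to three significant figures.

Q ≈ 89.9 cfs

By discrete convolution, Q_j = Σ (P_i / 1 in) · U_{j−i}.
At t = 6 h (j=4): Q = (0.5/1)·15 + (0.8/1)·21 + (1.4/1)·28 + (2.2/1)·12 = 89.9 cfs.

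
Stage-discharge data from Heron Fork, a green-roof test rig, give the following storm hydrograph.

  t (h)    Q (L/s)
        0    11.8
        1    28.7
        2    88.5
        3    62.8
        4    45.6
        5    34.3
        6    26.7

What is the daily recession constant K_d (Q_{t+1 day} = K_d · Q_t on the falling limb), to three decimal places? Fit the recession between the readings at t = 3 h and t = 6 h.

K_d ≈ 0.001

Between t = 3 h and t = 6 h the flow falls from 62.8 to 26.7 L/s over 3×1 h = 3 h.
Per-interval ratio K = (26.7/62.8)^(1/3) = 0.7519; K_d = K^(24/1) = 0.001.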